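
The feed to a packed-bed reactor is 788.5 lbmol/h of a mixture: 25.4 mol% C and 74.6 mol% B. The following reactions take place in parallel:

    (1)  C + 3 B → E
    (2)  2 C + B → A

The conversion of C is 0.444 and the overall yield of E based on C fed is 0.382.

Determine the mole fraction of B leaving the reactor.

Yield of E: 1ξ₁ / 200.3 = 0.382 → ξ₁ = 76.51 lbmol/h.
Conversion of C: 1ξ₁ + 2ξ₂ = 0.444 × 200.3 = 88.92 → ξ₂ = 6.209 lbmol/h.
Outlet amounts (n = n₀ + Σ ν·ξ):
  C: 200.3 − 1(76.51) − 2(6.209) = 111.4
  B: 588.2 − 3(76.51) − 1(6.209) = 352.5
  E: 0 + 1(76.51) = 76.51
  A: 0 + 1(6.209) = 6.209
Total out = 546.6 lbmol/h; y_B = 352.5 / 546.6 = 0.6449.

0.645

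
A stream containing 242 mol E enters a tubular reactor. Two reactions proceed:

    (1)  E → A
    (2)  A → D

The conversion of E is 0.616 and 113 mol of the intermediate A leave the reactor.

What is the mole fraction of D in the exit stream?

0.149

Conversion of E: E consumed = 1ξ₁ = 0.616 × 242 → ξ₁ = 149.1 mol.
A balance: n_A = 0 + 1ξ₁ − 1ξ₂ = 113 → ξ₂ = (1·149.1 − 113)/1 = 36.07 mol.
Outlet amounts (n = n₀ + Σ ν·ξ):
  E: 242 − 1(149.1) = 92.93
  A: 0 + 1(149.1) − 1(36.07) = 113
  D: 0 + 1(36.07) = 36.07
Total out = 242 mol; y_D = 36.07 / 242 = 0.1491.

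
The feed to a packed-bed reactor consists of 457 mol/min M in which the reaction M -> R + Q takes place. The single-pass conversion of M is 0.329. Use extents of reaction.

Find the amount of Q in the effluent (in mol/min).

M reacted = 0.329 × 457 = 150.4 mol/min; ν_M = −1, so ξ = 150.4/1 = 150.4 mol/min.
Outlet amounts (n = n₀ + ν ξ):
  M: 457 − 1(150.4) = 306.6
  R: 0 + 1(150.4) = 150.4
  Q: 0 + 1(150.4) = 150.4

150 mol/min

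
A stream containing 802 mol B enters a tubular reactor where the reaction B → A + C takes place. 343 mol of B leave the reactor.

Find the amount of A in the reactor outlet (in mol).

For B: n = n₀ − 1ξ → 343 = 802 − 1ξ, giving ξ = 459 mol.
Outlet amounts (n = n₀ + ν ξ):
  B: 802 − 1(459) = 343
  A: 0 + 1(459) = 459
  C: 0 + 1(459) = 459

459 mol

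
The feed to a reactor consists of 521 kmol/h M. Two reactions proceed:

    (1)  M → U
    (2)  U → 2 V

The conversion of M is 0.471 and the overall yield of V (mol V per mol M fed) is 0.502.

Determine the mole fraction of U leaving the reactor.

0.176

Conversion of M: M consumed = 1ξ₁ = 0.471 × 521 → ξ₁ = 245.4 kmol/h.
Yield of V: 2ξ₂ / 521 = 0.502 → ξ₂ = 130.8 kmol/h.
Outlet amounts (n = n₀ + Σ ν·ξ):
  M: 521 − 1(245.4) = 275.6
  U: 0 + 1(245.4) − 1(130.8) = 114.6
  V: 0 + 2(130.8) = 261.5
Total out = 651.8 kmol/h; y_U = 114.6 / 651.8 = 0.1759.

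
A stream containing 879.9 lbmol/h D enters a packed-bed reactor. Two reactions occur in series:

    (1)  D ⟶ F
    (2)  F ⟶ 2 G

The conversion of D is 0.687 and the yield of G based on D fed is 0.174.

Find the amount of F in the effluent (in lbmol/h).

528 lbmol/h

Conversion of D: D consumed = 1ξ₁ = 0.687 × 879.9 → ξ₁ = 604.5 lbmol/h.
Yield of G: 2ξ₂ / 879.9 = 0.174 → ξ₂ = 76.55 lbmol/h.
Outlet amounts (n = n₀ + Σ ν·ξ):
  D: 879.9 − 1(604.5) = 275.4
  F: 0 + 1(604.5) − 1(76.55) = 527.9
  G: 0 + 2(76.55) = 153.1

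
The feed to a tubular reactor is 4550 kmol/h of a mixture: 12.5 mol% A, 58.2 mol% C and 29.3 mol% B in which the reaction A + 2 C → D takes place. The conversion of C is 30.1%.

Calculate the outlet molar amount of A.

170 kmol/h

C reacted = 0.301 × 2648 = 797.1 kmol/h; ν_C = −2, so ξ = 797.1/2 = 398.5 kmol/h.
Outlet amounts (n = n₀ + ν ξ):
  A: 568.8 − 1(398.5) = 170.2
  C: 2648 − 2(398.5) = 1851
  D: 0 + 1(398.5) = 398.5
  B: 1333 (inert)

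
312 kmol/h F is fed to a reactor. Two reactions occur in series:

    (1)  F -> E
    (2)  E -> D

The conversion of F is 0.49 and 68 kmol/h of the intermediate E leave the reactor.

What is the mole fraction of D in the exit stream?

Conversion of F: F consumed = 1ξ₁ = 0.49 × 312 → ξ₁ = 152.9 kmol/h.
E balance: n_E = 0 + 1ξ₁ − 1ξ₂ = 68 → ξ₂ = (1·152.9 − 68)/1 = 84.88 kmol/h.
Outlet amounts (n = n₀ + Σ ν·ξ):
  F: 312 − 1(152.9) = 159.1
  E: 0 + 1(152.9) − 1(84.88) = 68
  D: 0 + 1(84.88) = 84.88
Total out = 312 kmol/h; y_D = 84.88 / 312 = 0.2721.

0.272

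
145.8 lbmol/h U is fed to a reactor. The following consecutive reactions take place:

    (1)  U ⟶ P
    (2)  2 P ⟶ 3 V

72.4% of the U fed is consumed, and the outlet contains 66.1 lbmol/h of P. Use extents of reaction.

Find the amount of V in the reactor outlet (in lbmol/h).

59.2 lbmol/h

Conversion of U: U consumed = 1ξ₁ = 0.724 × 145.8 → ξ₁ = 105.6 lbmol/h.
P balance: n_P = 0 + 1ξ₁ − 2ξ₂ = 66.1 → ξ₂ = (1·105.6 − 66.1)/2 = 19.73 lbmol/h.
Outlet amounts (n = n₀ + Σ ν·ξ):
  U: 145.8 − 1(105.6) = 40.24
  P: 0 + 1(105.6) − 2(19.73) = 66.1
  V: 0 + 3(19.73) = 59.19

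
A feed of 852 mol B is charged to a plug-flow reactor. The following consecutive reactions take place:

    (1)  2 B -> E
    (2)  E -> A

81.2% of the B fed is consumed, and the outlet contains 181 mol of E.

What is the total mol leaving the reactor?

Conversion of B: B consumed = 2ξ₁ = 0.812 × 852 → ξ₁ = 345.9 mol.
E balance: n_E = 0 + 1ξ₁ − 1ξ₂ = 181 → ξ₂ = (1·345.9 − 181)/1 = 164.9 mol.
Outlet amounts (n = n₀ + Σ ν·ξ):
  B: 852 − 2(345.9) = 160.2
  E: 0 + 1(345.9) − 1(164.9) = 181
  A: 0 + 1(164.9) = 164.9
Total out = 160.2 + 181 + 164.9 = 506.1 mol.

506 mol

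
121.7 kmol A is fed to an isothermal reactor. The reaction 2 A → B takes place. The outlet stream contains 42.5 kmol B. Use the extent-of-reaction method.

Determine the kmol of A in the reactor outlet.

36.7 kmol

For B: n = n₀ + 1ξ → 42.5 = 0 + 1ξ, giving ξ = 42.5 kmol.
Outlet amounts (n = n₀ + ν ξ):
  A: 121.7 − 2(42.5) = 36.7
  B: 0 + 1(42.5) = 42.5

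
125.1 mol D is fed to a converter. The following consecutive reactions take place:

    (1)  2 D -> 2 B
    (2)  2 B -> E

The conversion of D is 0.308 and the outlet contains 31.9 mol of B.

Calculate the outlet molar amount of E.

Conversion of D: D consumed = 2ξ₁ = 0.308 × 125.1 → ξ₁ = 19.27 mol.
B balance: n_B = 0 + 2ξ₁ − 2ξ₂ = 31.9 → ξ₂ = (2·19.27 − 31.9)/2 = 3.315 mol.
Outlet amounts (n = n₀ + Σ ν·ξ):
  D: 125.1 − 2(19.27) = 86.57
  B: 0 + 2(19.27) − 2(3.315) = 31.9
  E: 0 + 1(3.315) = 3.315

3.32 mol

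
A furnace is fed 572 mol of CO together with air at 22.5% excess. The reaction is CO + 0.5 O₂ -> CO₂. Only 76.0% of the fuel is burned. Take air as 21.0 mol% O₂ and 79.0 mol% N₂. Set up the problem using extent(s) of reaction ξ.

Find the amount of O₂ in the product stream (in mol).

133 mol

Stoichiometric O₂ = 0.5 × 572 = 286 mol; O₂ fed = 286 × 1.225 = 350.4 mol.
N₂ fed = 350.4 × 79/21 = 1318 mol.
Fuel reacted = 0.76 × 572 → ξ = 434.7 mol.
Outlet (n = n₀ + ν ξ):
  CO: 572 − 1(434.7) = 137.3
  O₂: 350.4 − 0.5(434.7) = 133
  N₂: 1318 (inert)
  CO₂: 0 + 1(434.7) = 434.7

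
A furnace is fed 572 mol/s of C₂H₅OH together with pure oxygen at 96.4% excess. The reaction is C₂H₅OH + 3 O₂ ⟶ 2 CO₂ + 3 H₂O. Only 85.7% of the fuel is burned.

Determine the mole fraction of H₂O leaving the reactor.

Stoichiometric O₂ = 3 × 572 = 1716 mol/s; O₂ fed = 1716 × 1.964 = 3370 mol/s.
Fuel reacted = 0.857 × 572 → ξ = 490.2 mol/s.
Outlet (n = n₀ + ν ξ):
  C₂H₅OH: 572 − 1(490.2) = 81.8
  O₂: 3370 − 3(490.2) = 1900
  CO₂: 0 + 2(490.2) = 980.4
  H₂O: 0 + 3(490.2) = 1471
Total out = 4432 mol/s; y_H₂O = 1471 / 4432 = 0.3318.

0.332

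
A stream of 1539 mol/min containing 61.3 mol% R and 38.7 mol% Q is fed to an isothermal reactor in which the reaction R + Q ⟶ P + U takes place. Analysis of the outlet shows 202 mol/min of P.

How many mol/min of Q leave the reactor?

394 mol/min

For P: n = n₀ + 1ξ → 202 = 0 + 1ξ, giving ξ = 202 mol/min.
Outlet amounts (n = n₀ + ν ξ):
  R: 943.4 − 1(202) = 741.4
  Q: 595.6 − 1(202) = 393.6
  P: 0 + 1(202) = 202
  U: 0 + 1(202) = 202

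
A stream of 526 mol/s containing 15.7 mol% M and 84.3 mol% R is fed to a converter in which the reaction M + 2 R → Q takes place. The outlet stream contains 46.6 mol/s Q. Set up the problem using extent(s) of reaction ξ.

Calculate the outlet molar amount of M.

For Q: n = n₀ + 1ξ → 46.6 = 0 + 1ξ, giving ξ = 46.6 mol/s.
Outlet amounts (n = n₀ + ν ξ):
  M: 82.58 − 1(46.6) = 35.98
  R: 443.4 − 2(46.6) = 350.2
  Q: 0 + 1(46.6) = 46.6

36 mol/s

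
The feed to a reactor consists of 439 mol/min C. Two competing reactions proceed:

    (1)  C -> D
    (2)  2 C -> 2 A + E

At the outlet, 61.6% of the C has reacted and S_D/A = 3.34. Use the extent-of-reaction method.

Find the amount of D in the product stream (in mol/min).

Conversion of C: C consumed = 0.616 × 439 = 270.4 mol/min = 1ξ₁ + 2ξ₂.
Selectivity: 1ξ₁ / (2ξ₂) = 3.34 → ξ₁ = 6.68 ξ₂.
Substitute: (1·6.68 + 2) ξ₂ = 270.4 → ξ₂ = 31.15 mol/min, ξ₁ = 208.1 mol/min.
Outlet amounts (n = n₀ + Σ ν·ξ):
  C: 439 − 1(208.1) − 2(31.15) = 168.6
  D: 0 + 1(208.1) = 208.1
  A: 0 + 2(31.15) = 62.31
  E: 0 + 1(31.15) = 31.15

208 mol/min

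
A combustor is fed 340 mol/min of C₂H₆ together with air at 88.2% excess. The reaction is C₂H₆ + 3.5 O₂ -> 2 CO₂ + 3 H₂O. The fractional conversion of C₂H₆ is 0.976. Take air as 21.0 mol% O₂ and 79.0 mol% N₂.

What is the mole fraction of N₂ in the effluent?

Stoichiometric O₂ = 3.5 × 340 = 1190 mol/min; O₂ fed = 1190 × 1.882 = 2240 mol/min.
N₂ fed = 2240 × 79/21 = 8425 mol/min.
Fuel reacted = 0.976 × 340 → ξ = 331.8 mol/min.
Outlet (n = n₀ + ν ξ):
  C₂H₆: 340 − 1(331.8) = 8.16
  O₂: 2240 − 3.5(331.8) = 1078
  N₂: 8425 (inert)
  CO₂: 0 + 2(331.8) = 663.7
  H₂O: 0 + 3(331.8) = 995.5
Total out = 11170 mol/min; y_N₂ = 8425 / 11170 = 0.7542.

0.754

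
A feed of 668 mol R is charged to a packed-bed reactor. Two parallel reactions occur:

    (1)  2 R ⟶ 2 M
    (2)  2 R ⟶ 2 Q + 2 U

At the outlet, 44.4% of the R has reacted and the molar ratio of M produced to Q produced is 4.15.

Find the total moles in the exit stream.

Conversion of R: R consumed = 0.444 × 668 = 296.6 mol = 2ξ₁ + 2ξ₂.
Selectivity: 2ξ₁ / (2ξ₂) = 4.15 → ξ₁ = 4.15 ξ₂.
Substitute: (2·4.15 + 2) ξ₂ = 296.6 → ξ₂ = 28.8 mol, ξ₁ = 119.5 mol.
Outlet amounts (n = n₀ + Σ ν·ξ):
  R: 668 − 2(119.5) − 2(28.8) = 371.4
  M: 0 + 2(119.5) = 239
  Q: 0 + 2(28.8) = 57.59
  U: 0 + 2(28.8) = 57.59
Total out = 371.4 + 239 + 57.59 + 57.59 = 725.6 mol.

726 mol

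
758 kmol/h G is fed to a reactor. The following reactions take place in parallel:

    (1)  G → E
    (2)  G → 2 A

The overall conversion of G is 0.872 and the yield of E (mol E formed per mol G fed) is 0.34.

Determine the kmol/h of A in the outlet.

807 kmol/h

Yield of E: 1ξ₁ / 758 = 0.34 → ξ₁ = 257.7 kmol/h.
Conversion of G: 1ξ₁ + 1ξ₂ = 0.872 × 758 = 661 → ξ₂ = 403.3 kmol/h.
Outlet amounts (n = n₀ + Σ ν·ξ):
  G: 758 − 1(257.7) − 1(403.3) = 97.02
  E: 0 + 1(257.7) = 257.7
  A: 0 + 2(403.3) = 806.5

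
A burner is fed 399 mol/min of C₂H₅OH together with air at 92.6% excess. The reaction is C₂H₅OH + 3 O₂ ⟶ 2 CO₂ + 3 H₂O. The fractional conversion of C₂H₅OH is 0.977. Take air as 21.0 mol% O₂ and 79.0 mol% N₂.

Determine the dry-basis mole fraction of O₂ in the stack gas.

0.107

Stoichiometric O₂ = 3 × 399 = 1197 mol/min; O₂ fed = 1197 × 1.926 = 2305 mol/min.
N₂ fed = 2305 × 79/21 = 8673 mol/min.
Fuel reacted = 0.977 × 399 → ξ = 389.8 mol/min.
Outlet (n = n₀ + ν ξ):
  C₂H₅OH: 399 − 1(389.8) = 9.177
  O₂: 2305 − 3(389.8) = 1136
  N₂: 8673 (inert)
  CO₂: 0 + 2(389.8) = 779.6
  H₂O: 0 + 3(389.8) = 1169
Dry total = 10600 mol/min; y_O₂ (dry) = 1136 / 10600 = 0.1072.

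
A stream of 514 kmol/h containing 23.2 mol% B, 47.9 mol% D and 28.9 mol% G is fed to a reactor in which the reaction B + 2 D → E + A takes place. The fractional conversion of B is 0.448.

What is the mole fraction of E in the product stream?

0.116

B reacted = 0.448 × 119.2 = 53.42 kmol/h; ν_B = −1, so ξ = 53.42/1 = 53.42 kmol/h.
Outlet amounts (n = n₀ + ν ξ):
  B: 119.2 − 1(53.42) = 65.82
  D: 246.2 − 2(53.42) = 139.4
  E: 0 + 1(53.42) = 53.42
  A: 0 + 1(53.42) = 53.42
  G: 148.5 (inert)
Total out = 460.6 kmol/h; y_E = 53.42 / 460.6 = 0.116.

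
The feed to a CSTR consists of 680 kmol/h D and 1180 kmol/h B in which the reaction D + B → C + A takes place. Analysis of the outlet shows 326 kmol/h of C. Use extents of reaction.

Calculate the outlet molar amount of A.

326 kmol/h

For C: n = n₀ + 1ξ → 326 = 0 + 1ξ, giving ξ = 326 kmol/h.
Outlet amounts (n = n₀ + ν ξ):
  D: 680 − 1(326) = 354
  B: 1180 − 1(326) = 854
  C: 0 + 1(326) = 326
  A: 0 + 1(326) = 326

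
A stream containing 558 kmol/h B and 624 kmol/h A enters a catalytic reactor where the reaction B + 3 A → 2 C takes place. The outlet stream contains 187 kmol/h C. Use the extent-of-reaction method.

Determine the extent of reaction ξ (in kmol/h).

For C: n = n₀ + 2ξ → 187 = 0 + 2ξ, giving ξ = 93.5 kmol/h.
Outlet amounts (n = n₀ + ν ξ):
  B: 558 − 1(93.5) = 464.5
  A: 624 − 3(93.5) = 343.5
  C: 0 + 2(93.5) = 187

ξ = 93.5 kmol/h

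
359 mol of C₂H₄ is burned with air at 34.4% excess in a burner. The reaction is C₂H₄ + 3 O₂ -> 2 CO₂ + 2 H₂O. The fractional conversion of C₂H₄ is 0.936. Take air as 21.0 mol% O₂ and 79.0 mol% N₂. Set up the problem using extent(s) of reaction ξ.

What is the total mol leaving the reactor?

Stoichiometric O₂ = 3 × 359 = 1077 mol; O₂ fed = 1077 × 1.344 = 1447 mol.
N₂ fed = 1447 × 79/21 = 5445 mol.
Fuel reacted = 0.936 × 359 → ξ = 336 mol.
Outlet (n = n₀ + ν ξ):
  C₂H₄: 359 − 1(336) = 22.98
  O₂: 1447 − 3(336) = 439.4
  N₂: 5445 (inert)
  CO₂: 0 + 2(336) = 672
  H₂O: 0 + 2(336) = 672
Total out = 22.98 + 439.4 + 5445 + 672 + 672 = 7252 mol.

7250 mol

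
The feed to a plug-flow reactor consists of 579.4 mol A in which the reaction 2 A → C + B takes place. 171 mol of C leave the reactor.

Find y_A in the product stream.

For C: n = n₀ + 1ξ → 171 = 0 + 1ξ, giving ξ = 171 mol.
Outlet amounts (n = n₀ + ν ξ):
  A: 579.4 − 2(171) = 237.4
  C: 0 + 1(171) = 171
  B: 0 + 1(171) = 171
Total out = 579.4 mol; y_A = 237.4 / 579.4 = 0.4097.

0.41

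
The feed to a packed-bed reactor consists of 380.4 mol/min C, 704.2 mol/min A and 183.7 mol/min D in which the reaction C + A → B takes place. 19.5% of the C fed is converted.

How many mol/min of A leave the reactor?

C reacted = 0.195 × 380.4 = 74.18 mol/min; ν_C = −1, so ξ = 74.18/1 = 74.18 mol/min.
Outlet amounts (n = n₀ + ν ξ):
  C: 380.4 − 1(74.18) = 306.2
  A: 704.2 − 1(74.18) = 630
  B: 0 + 1(74.18) = 74.18
  D: 183.7 (inert)

630 mol/min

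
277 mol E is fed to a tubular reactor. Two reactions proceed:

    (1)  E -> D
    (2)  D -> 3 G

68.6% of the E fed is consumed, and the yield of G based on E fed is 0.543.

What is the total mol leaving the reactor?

377 mol

Conversion of E: E consumed = 1ξ₁ = 0.686 × 277 → ξ₁ = 190 mol.
Yield of G: 3ξ₂ / 277 = 0.543 → ξ₂ = 50.14 mol.
Outlet amounts (n = n₀ + Σ ν·ξ):
  E: 277 − 1(190) = 86.98
  D: 0 + 1(190) − 1(50.14) = 139.9
  G: 0 + 3(50.14) = 150.4
Total out = 86.98 + 139.9 + 150.4 = 377.3 mol.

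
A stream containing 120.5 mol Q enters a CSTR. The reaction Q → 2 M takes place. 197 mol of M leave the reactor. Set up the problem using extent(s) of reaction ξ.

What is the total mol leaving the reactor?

For M: n = n₀ + 2ξ → 197 = 0 + 2ξ, giving ξ = 98.5 mol.
Outlet amounts (n = n₀ + ν ξ):
  Q: 120.5 − 1(98.5) = 22
  M: 0 + 2(98.5) = 197
Total out = 22 + 197 = 219 mol.

219 mol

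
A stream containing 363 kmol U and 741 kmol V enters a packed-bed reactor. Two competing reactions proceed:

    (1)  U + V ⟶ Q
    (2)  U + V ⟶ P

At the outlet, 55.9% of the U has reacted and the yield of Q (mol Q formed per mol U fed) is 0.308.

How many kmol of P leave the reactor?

Yield of Q: 1ξ₁ / 363 = 0.308 → ξ₁ = 111.8 kmol.
Conversion of U: 1ξ₁ + 1ξ₂ = 0.559 × 363 = 202.9 → ξ₂ = 91.11 kmol.
Outlet amounts (n = n₀ + Σ ν·ξ):
  U: 363 − 1(111.8) − 1(91.11) = 160.1
  V: 741 − 1(111.8) − 1(91.11) = 538.1
  Q: 0 + 1(111.8) = 111.8
  P: 0 + 1(91.11) = 91.11

91.1 kmol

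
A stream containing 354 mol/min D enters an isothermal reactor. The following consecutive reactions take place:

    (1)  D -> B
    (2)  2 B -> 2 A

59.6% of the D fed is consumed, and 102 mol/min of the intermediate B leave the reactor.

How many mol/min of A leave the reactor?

Conversion of D: D consumed = 1ξ₁ = 0.596 × 354 → ξ₁ = 211 mol/min.
B balance: n_B = 0 + 1ξ₁ − 2ξ₂ = 102 → ξ₂ = (1·211 − 102)/2 = 54.49 mol/min.
Outlet amounts (n = n₀ + Σ ν·ξ):
  D: 354 − 1(211) = 143
  B: 0 + 1(211) − 2(54.49) = 102
  A: 0 + 2(54.49) = 109

109 mol/min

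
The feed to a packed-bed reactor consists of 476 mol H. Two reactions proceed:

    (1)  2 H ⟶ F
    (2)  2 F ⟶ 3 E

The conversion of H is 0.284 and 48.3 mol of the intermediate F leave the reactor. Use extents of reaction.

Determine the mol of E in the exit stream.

28.9 mol

Conversion of H: H consumed = 2ξ₁ = 0.284 × 476 → ξ₁ = 67.59 mol.
F balance: n_F = 0 + 1ξ₁ − 2ξ₂ = 48.3 → ξ₂ = (1·67.59 − 48.3)/2 = 9.646 mol.
Outlet amounts (n = n₀ + Σ ν·ξ):
  H: 476 − 2(67.59) = 340.8
  F: 0 + 1(67.59) − 2(9.646) = 48.3
  E: 0 + 3(9.646) = 28.94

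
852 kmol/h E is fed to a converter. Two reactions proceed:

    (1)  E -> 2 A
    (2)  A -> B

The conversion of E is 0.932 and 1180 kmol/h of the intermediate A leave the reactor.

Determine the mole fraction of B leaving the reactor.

0.248

Conversion of E: E consumed = 1ξ₁ = 0.932 × 852 → ξ₁ = 794.1 kmol/h.
A balance: n_A = 0 + 2ξ₁ − 1ξ₂ = 1180 → ξ₂ = (2·794.1 − 1180)/1 = 408.1 kmol/h.
Outlet amounts (n = n₀ + Σ ν·ξ):
  E: 852 − 1(794.1) = 57.94
  A: 0 + 2(794.1) − 1(408.1) = 1180
  B: 0 + 1(408.1) = 408.1
Total out = 1646 kmol/h; y_B = 408.1 / 1646 = 0.2479.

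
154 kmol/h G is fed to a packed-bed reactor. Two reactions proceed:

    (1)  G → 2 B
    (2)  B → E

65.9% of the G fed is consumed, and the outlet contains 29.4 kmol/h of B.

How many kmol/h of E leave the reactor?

174 kmol/h

Conversion of G: G consumed = 1ξ₁ = 0.659 × 154 → ξ₁ = 101.5 kmol/h.
B balance: n_B = 0 + 2ξ₁ − 1ξ₂ = 29.4 → ξ₂ = (2·101.5 − 29.4)/1 = 173.6 kmol/h.
Outlet amounts (n = n₀ + Σ ν·ξ):
  G: 154 − 1(101.5) = 52.51
  B: 0 + 2(101.5) − 1(173.6) = 29.4
  E: 0 + 1(173.6) = 173.6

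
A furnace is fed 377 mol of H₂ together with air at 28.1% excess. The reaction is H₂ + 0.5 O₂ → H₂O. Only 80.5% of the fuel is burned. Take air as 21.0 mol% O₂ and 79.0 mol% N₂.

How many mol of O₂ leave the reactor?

89.7 mol

Stoichiometric O₂ = 0.5 × 377 = 188.5 mol; O₂ fed = 188.5 × 1.281 = 241.5 mol.
N₂ fed = 241.5 × 79/21 = 908.4 mol.
Fuel reacted = 0.805 × 377 → ξ = 303.5 mol.
Outlet (n = n₀ + ν ξ):
  H₂: 377 − 1(303.5) = 73.51
  O₂: 241.5 − 0.5(303.5) = 89.73
  N₂: 908.4 (inert)
  H₂O: 0 + 1(303.5) = 303.5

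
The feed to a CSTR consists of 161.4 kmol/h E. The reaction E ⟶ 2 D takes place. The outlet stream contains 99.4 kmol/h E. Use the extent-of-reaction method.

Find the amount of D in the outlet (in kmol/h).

124 kmol/h

For E: n = n₀ − 1ξ → 99.4 = 161.4 − 1ξ, giving ξ = 62 kmol/h.
Outlet amounts (n = n₀ + ν ξ):
  E: 161.4 − 1(62) = 99.4
  D: 0 + 2(62) = 124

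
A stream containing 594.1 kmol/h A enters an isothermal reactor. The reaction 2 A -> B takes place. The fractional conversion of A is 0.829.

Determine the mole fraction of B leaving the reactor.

0.708

A reacted = 0.829 × 594.1 = 492.5 kmol/h; ν_A = −2, so ξ = 492.5/2 = 246.3 kmol/h.
Outlet amounts (n = n₀ + ν ξ):
  A: 594.1 − 2(246.3) = 101.6
  B: 0 + 1(246.3) = 246.3
Total out = 347.8 kmol/h; y_B = 246.3 / 347.8 = 0.7079.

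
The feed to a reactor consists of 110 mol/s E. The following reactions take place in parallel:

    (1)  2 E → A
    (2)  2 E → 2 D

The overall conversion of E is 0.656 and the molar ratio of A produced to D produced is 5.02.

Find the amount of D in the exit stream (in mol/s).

Conversion of E: E consumed = 0.656 × 110 = 72.16 mol/s = 2ξ₁ + 2ξ₂.
Selectivity: 1ξ₁ / (2ξ₂) = 5.02 → ξ₁ = 10.04 ξ₂.
Substitute: (2·10.04 + 2) ξ₂ = 72.16 → ξ₂ = 3.268 mol/s, ξ₁ = 32.81 mol/s.
Outlet amounts (n = n₀ + Σ ν·ξ):
  E: 110 − 2(32.81) − 2(3.268) = 37.84
  A: 0 + 1(32.81) = 32.81
  D: 0 + 2(3.268) = 6.536

6.54 mol/s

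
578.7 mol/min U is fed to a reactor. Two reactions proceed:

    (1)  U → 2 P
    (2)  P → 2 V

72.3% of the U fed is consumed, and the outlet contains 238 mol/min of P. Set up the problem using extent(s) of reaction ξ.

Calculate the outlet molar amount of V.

Conversion of U: U consumed = 1ξ₁ = 0.723 × 578.7 → ξ₁ = 418.4 mol/min.
P balance: n_P = 0 + 2ξ₁ − 1ξ₂ = 238 → ξ₂ = (2·418.4 − 238)/1 = 598.8 mol/min.
Outlet amounts (n = n₀ + Σ ν·ξ):
  U: 578.7 − 1(418.4) = 160.3
  P: 0 + 2(418.4) − 1(598.8) = 238
  V: 0 + 2(598.8) = 1198

1200 mol/min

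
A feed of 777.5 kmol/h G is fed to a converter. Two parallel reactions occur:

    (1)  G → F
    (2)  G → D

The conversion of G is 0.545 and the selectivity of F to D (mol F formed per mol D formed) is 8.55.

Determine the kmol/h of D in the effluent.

Conversion of G: G consumed = 0.545 × 777.5 = 423.7 kmol/h = 1ξ₁ + 1ξ₂.
Selectivity: 1ξ₁ / (1ξ₂) = 8.55 → ξ₁ = 8.55 ξ₂.
Substitute: (1·8.55 + 1) ξ₂ = 423.7 → ξ₂ = 44.37 kmol/h, ξ₁ = 379.4 kmol/h.
Outlet amounts (n = n₀ + Σ ν·ξ):
  G: 777.5 − 1(379.4) − 1(44.37) = 353.8
  F: 0 + 1(379.4) = 379.4
  D: 0 + 1(44.37) = 44.37

44.4 kmol/h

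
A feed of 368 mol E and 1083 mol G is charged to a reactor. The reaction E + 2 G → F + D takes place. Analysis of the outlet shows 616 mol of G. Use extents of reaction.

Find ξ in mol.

For G: n = n₀ − 2ξ → 616 = 1083 − 2ξ, giving ξ = 233.5 mol.
Outlet amounts (n = n₀ + ν ξ):
  E: 368 − 1(233.5) = 134.5
  G: 1083 − 2(233.5) = 616
  F: 0 + 1(233.5) = 233.5
  D: 0 + 1(233.5) = 233.5

ξ = 234 mol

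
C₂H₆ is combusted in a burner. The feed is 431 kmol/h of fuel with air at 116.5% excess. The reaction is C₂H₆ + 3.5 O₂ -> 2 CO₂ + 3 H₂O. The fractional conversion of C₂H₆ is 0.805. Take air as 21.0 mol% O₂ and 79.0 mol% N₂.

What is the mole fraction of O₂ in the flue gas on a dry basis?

Stoichiometric O₂ = 3.5 × 431 = 1508 kmol/h; O₂ fed = 1508 × 2.165 = 3266 kmol/h.
N₂ fed = 3266 × 79/21 = 12290 kmol/h.
Fuel reacted = 0.805 × 431 → ξ = 347 kmol/h.
Outlet (n = n₀ + ν ξ):
  C₂H₆: 431 − 1(347) = 84.04
  O₂: 3266 − 3.5(347) = 2052
  N₂: 12290 (inert)
  CO₂: 0 + 2(347) = 693.9
  H₂O: 0 + 3(347) = 1041
Dry total = 15120 kmol/h; y_O₂ (dry) = 2052 / 15120 = 0.1357.

0.136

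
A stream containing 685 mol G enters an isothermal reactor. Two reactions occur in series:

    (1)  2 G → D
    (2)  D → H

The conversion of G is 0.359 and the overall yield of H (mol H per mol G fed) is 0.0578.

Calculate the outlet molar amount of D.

83.4 mol

Conversion of G: G consumed = 2ξ₁ = 0.359 × 685 → ξ₁ = 123 mol.
Yield of H: 1ξ₂ / 685 = 0.0578 → ξ₂ = 39.59 mol.
Outlet amounts (n = n₀ + Σ ν·ξ):
  G: 685 − 2(123) = 439.1
  D: 0 + 1(123) − 1(39.59) = 83.36
  H: 0 + 1(39.59) = 39.59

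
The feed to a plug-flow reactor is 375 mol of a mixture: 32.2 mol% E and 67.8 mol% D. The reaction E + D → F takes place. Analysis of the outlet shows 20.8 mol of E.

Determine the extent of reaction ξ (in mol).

ξ = 100 mol

For E: n = n₀ − 1ξ → 20.8 = 120.8 − 1ξ, giving ξ = 99.95 mol.
Outlet amounts (n = n₀ + ν ξ):
  E: 120.8 − 1(99.95) = 20.8
  D: 254.2 − 1(99.95) = 154.3
  F: 0 + 1(99.95) = 99.95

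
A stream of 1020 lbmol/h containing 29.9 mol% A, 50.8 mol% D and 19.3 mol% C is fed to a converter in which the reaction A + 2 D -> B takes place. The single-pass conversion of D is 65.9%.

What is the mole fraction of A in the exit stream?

0.198

D reacted = 0.659 × 518.2 = 341.5 lbmol/h; ν_D = −2, so ξ = 341.5/2 = 170.7 lbmol/h.
Outlet amounts (n = n₀ + ν ξ):
  A: 305 − 1(170.7) = 134.2
  D: 518.2 − 2(170.7) = 176.7
  B: 0 + 1(170.7) = 170.7
  C: 196.9 (inert)
Total out = 678.5 lbmol/h; y_A = 134.2 / 678.5 = 0.1978.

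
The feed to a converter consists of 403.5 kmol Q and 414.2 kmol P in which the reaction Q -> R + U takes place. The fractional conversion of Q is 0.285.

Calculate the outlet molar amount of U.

Q reacted = 0.285 × 403.5 = 115 kmol; ν_Q = −1, so ξ = 115/1 = 115 kmol.
Outlet amounts (n = n₀ + ν ξ):
  Q: 403.5 − 1(115) = 288.5
  R: 0 + 1(115) = 115
  U: 0 + 1(115) = 115
  P: 414.2 (inert)

115 kmol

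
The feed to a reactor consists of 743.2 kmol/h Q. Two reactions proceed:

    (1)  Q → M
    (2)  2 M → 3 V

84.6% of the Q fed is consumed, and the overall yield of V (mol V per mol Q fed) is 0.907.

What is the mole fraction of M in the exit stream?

Conversion of Q: Q consumed = 1ξ₁ = 0.846 × 743.2 → ξ₁ = 628.7 kmol/h.
Yield of V: 3ξ₂ / 743.2 = 0.907 → ξ₂ = 224.7 kmol/h.
Outlet amounts (n = n₀ + Σ ν·ξ):
  Q: 743.2 − 1(628.7) = 114.5
  M: 0 + 1(628.7) − 2(224.7) = 179.4
  V: 0 + 3(224.7) = 674.1
Total out = 967.9 kmol/h; y_M = 179.4 / 967.9 = 0.1853.

0.185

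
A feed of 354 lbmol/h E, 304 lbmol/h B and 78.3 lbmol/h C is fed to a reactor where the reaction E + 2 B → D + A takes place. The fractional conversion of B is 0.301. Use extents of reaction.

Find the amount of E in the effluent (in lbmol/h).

308 lbmol/h

B reacted = 0.301 × 304 = 91.5 lbmol/h; ν_B = −2, so ξ = 91.5/2 = 45.75 lbmol/h.
Outlet amounts (n = n₀ + ν ξ):
  E: 354 − 1(45.75) = 308.2
  B: 304 − 2(45.75) = 212.5
  D: 0 + 1(45.75) = 45.75
  A: 0 + 1(45.75) = 45.75
  C: 78.3 (inert)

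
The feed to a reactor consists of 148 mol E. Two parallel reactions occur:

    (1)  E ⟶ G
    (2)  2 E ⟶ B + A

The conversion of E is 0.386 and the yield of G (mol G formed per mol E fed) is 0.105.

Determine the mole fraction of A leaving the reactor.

Yield of G: 1ξ₁ / 148 = 0.105 → ξ₁ = 15.54 mol.
Conversion of E: 1ξ₁ + 2ξ₂ = 0.386 × 148 = 57.13 → ξ₂ = 20.79 mol.
Outlet amounts (n = n₀ + Σ ν·ξ):
  E: 148 − 1(15.54) − 2(20.79) = 90.87
  G: 0 + 1(15.54) = 15.54
  B: 0 + 1(20.79) = 20.79
  A: 0 + 1(20.79) = 20.79
Total out = 148 mol; y_A = 20.79 / 148 = 0.1405.

0.141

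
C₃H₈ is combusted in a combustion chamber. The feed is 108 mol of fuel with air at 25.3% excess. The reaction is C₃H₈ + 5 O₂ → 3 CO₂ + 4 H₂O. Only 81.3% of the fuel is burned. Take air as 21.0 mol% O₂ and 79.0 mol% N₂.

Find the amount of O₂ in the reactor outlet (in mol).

Stoichiometric O₂ = 5 × 108 = 540 mol; O₂ fed = 540 × 1.253 = 676.6 mol.
N₂ fed = 676.6 × 79/21 = 2545 mol.
Fuel reacted = 0.813 × 108 → ξ = 87.8 mol.
Outlet (n = n₀ + ν ξ):
  C₃H₈: 108 − 1(87.8) = 20.2
  O₂: 676.6 − 5(87.8) = 237.6
  N₂: 2545 (inert)
  CO₂: 0 + 3(87.8) = 263.4
  H₂O: 0 + 4(87.8) = 351.2

238 mol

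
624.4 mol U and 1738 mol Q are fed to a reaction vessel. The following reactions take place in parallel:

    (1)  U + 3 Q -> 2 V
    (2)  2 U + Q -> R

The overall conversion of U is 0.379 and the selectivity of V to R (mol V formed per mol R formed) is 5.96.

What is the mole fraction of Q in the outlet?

0.638

Conversion of U: U consumed = 0.379 × 624.4 = 236.6 mol = 1ξ₁ + 2ξ₂.
Selectivity: 2ξ₁ / (1ξ₂) = 5.96 → ξ₁ = 2.98 ξ₂.
Substitute: (1·2.98 + 2) ξ₂ = 236.6 → ξ₂ = 47.52 mol, ξ₁ = 141.6 mol.
Outlet amounts (n = n₀ + Σ ν·ξ):
  U: 624.4 − 1(141.6) − 2(47.52) = 387.8
  Q: 1738 − 3(141.6) − 1(47.52) = 1266
  V: 0 + 2(141.6) = 283.2
  R: 0 + 1(47.52) = 47.52
Total out = 1984 mol; y_Q = 1266 / 1984 = 0.6379.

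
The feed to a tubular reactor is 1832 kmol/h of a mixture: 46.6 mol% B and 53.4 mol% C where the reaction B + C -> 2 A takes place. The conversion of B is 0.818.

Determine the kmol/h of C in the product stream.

280 kmol/h

B reacted = 0.818 × 853.7 = 698.3 kmol/h; ν_B = −1, so ξ = 698.3/1 = 698.3 kmol/h.
Outlet amounts (n = n₀ + ν ξ):
  B: 853.7 − 1(698.3) = 155.4
  C: 978.3 − 1(698.3) = 280
  A: 0 + 2(698.3) = 1397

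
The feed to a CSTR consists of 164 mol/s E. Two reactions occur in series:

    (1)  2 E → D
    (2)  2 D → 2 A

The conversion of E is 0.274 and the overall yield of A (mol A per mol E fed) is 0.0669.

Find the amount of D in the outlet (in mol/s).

11.5 mol/s

Conversion of E: E consumed = 2ξ₁ = 0.274 × 164 → ξ₁ = 22.47 mol/s.
Yield of A: 2ξ₂ / 164 = 0.0669 → ξ₂ = 5.486 mol/s.
Outlet amounts (n = n₀ + Σ ν·ξ):
  E: 164 − 2(22.47) = 119.1
  D: 0 + 1(22.47) − 2(5.486) = 11.5
  A: 0 + 2(5.486) = 10.97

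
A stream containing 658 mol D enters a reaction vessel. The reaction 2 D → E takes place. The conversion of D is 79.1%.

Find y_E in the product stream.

D reacted = 0.791 × 658 = 520.5 mol; ν_D = −2, so ξ = 520.5/2 = 260.2 mol.
Outlet amounts (n = n₀ + ν ξ):
  D: 658 − 2(260.2) = 137.5
  E: 0 + 1(260.2) = 260.2
Total out = 397.8 mol; y_E = 260.2 / 397.8 = 0.6543.

0.654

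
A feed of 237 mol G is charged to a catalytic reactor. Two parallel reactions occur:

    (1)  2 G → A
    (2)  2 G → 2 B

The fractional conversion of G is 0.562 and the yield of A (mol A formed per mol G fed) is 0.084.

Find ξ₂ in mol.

Yield of A: 1ξ₁ / 237 = 0.084 → ξ₁ = 19.91 mol.
Conversion of G: 2ξ₁ + 2ξ₂ = 0.562 × 237 = 133.2 → ξ₂ = 46.69 mol.
Outlet amounts (n = n₀ + Σ ν·ξ):
  G: 237 − 2(19.91) − 2(46.69) = 103.8
  A: 0 + 1(19.91) = 19.91
  B: 0 + 2(46.69) = 93.38

ξ₂ = 46.7 mol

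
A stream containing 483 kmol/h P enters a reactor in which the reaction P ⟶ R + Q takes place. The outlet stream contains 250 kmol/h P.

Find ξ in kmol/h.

For P: n = n₀ − 1ξ → 250 = 483 − 1ξ, giving ξ = 233 kmol/h.
Outlet amounts (n = n₀ + ν ξ):
  P: 483 − 1(233) = 250
  R: 0 + 1(233) = 233
  Q: 0 + 1(233) = 233

ξ = 233 kmol/h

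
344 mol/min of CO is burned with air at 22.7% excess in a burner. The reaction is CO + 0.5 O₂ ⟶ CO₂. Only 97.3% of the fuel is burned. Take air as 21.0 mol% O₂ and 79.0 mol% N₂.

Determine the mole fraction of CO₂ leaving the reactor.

Stoichiometric O₂ = 0.5 × 344 = 172 mol/min; O₂ fed = 172 × 1.227 = 211 mol/min.
N₂ fed = 211 × 79/21 = 793.9 mol/min.
Fuel reacted = 0.973 × 344 → ξ = 334.7 mol/min.
Outlet (n = n₀ + ν ξ):
  CO: 344 − 1(334.7) = 9.288
  O₂: 211 − 0.5(334.7) = 43.69
  N₂: 793.9 (inert)
  CO₂: 0 + 1(334.7) = 334.7
Total out = 1182 mol/min; y_CO₂ = 334.7 / 1182 = 0.2833.

0.283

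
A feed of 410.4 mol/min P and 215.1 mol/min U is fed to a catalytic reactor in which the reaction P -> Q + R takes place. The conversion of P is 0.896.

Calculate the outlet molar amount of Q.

P reacted = 0.896 × 410.4 = 367.7 mol/min; ν_P = −1, so ξ = 367.7/1 = 367.7 mol/min.
Outlet amounts (n = n₀ + ν ξ):
  P: 410.4 − 1(367.7) = 42.68
  Q: 0 + 1(367.7) = 367.7
  R: 0 + 1(367.7) = 367.7
  U: 215.1 (inert)

368 mol/min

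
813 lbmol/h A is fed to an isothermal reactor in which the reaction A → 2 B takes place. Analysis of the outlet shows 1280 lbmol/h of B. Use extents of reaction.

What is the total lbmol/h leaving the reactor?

For B: n = n₀ + 2ξ → 1280 = 0 + 2ξ, giving ξ = 640 lbmol/h.
Outlet amounts (n = n₀ + ν ξ):
  A: 813 − 1(640) = 173
  B: 0 + 2(640) = 1280
Total out = 173 + 1280 = 1453 lbmol/h.

1450 lbmol/h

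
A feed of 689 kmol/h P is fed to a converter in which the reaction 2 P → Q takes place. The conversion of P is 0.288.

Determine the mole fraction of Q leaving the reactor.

0.168

P reacted = 0.288 × 689 = 198.4 kmol/h; ν_P = −2, so ξ = 198.4/2 = 99.22 kmol/h.
Outlet amounts (n = n₀ + ν ξ):
  P: 689 − 2(99.22) = 490.6
  Q: 0 + 1(99.22) = 99.22
Total out = 589.8 kmol/h; y_Q = 99.22 / 589.8 = 0.1682.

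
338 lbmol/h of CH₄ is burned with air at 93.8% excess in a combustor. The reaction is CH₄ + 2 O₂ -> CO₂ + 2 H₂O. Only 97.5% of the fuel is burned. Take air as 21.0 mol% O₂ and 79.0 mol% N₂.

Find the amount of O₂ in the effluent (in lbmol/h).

651 lbmol/h

Stoichiometric O₂ = 2 × 338 = 676 lbmol/h; O₂ fed = 676 × 1.938 = 1310 lbmol/h.
N₂ fed = 1310 × 79/21 = 4928 lbmol/h.
Fuel reacted = 0.975 × 338 → ξ = 329.6 lbmol/h.
Outlet (n = n₀ + ν ξ):
  CH₄: 338 − 1(329.6) = 8.45
  O₂: 1310 − 2(329.6) = 651
  N₂: 4928 (inert)
  CO₂: 0 + 1(329.6) = 329.6
  H₂O: 0 + 2(329.6) = 659.1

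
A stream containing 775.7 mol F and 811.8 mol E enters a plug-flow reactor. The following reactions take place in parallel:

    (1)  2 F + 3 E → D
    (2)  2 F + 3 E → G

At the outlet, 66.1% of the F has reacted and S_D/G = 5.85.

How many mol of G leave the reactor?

Conversion of F: F consumed = 0.661 × 775.7 = 512.7 mol = 2ξ₁ + 2ξ₂.
Selectivity: 1ξ₁ / (1ξ₂) = 5.85 → ξ₁ = 5.85 ξ₂.
Substitute: (2·5.85 + 2) ξ₂ = 512.7 → ξ₂ = 37.43 mol, ξ₁ = 218.9 mol.
Outlet amounts (n = n₀ + Σ ν·ξ):
  F: 775.7 − 2(218.9) − 2(37.43) = 263
  E: 811.8 − 3(218.9) − 3(37.43) = 42.69
  D: 0 + 1(218.9) = 218.9
  G: 0 + 1(37.43) = 37.43

37.4 mol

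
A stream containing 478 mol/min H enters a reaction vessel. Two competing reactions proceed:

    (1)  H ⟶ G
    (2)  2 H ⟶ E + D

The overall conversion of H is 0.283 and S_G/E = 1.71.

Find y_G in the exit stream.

Conversion of H: H consumed = 0.283 × 478 = 135.3 mol/min = 1ξ₁ + 2ξ₂.
Selectivity: 1ξ₁ / (1ξ₂) = 1.71 → ξ₁ = 1.71 ξ₂.
Substitute: (1·1.71 + 2) ξ₂ = 135.3 → ξ₂ = 36.46 mol/min, ξ₁ = 62.35 mol/min.
Outlet amounts (n = n₀ + Σ ν·ξ):
  H: 478 − 1(62.35) − 2(36.46) = 342.7
  G: 0 + 1(62.35) = 62.35
  E: 0 + 1(36.46) = 36.46
  D: 0 + 1(36.46) = 36.46
Total out = 478 mol/min; y_G = 62.35 / 478 = 0.1304.

0.13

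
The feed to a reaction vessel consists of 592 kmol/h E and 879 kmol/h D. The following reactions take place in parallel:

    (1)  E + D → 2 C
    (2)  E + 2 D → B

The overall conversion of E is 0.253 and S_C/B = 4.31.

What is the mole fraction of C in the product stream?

0.149

Conversion of E: E consumed = 0.253 × 592 = 149.8 kmol/h = 1ξ₁ + 1ξ₂.
Selectivity: 2ξ₁ / (1ξ₂) = 4.31 → ξ₁ = 2.155 ξ₂.
Substitute: (1·2.155 + 1) ξ₂ = 149.8 → ξ₂ = 47.47 kmol/h, ξ₁ = 102.3 kmol/h.
Outlet amounts (n = n₀ + Σ ν·ξ):
  E: 592 − 1(102.3) − 1(47.47) = 442.2
  D: 879 − 1(102.3) − 2(47.47) = 681.8
  C: 0 + 2(102.3) = 204.6
  B: 0 + 1(47.47) = 47.47
Total out = 1376 kmol/h; y_C = 204.6 / 1376 = 0.1487.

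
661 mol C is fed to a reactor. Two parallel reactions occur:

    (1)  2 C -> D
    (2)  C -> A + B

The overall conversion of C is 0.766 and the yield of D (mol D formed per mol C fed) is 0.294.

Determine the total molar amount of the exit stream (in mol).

Yield of D: 1ξ₁ / 661 = 0.294 → ξ₁ = 194.3 mol.
Conversion of C: 2ξ₁ + 1ξ₂ = 0.766 × 661 = 506.3 → ξ₂ = 117.7 mol.
Outlet amounts (n = n₀ + Σ ν·ξ):
  C: 661 − 2(194.3) − 1(117.7) = 154.7
  D: 0 + 1(194.3) = 194.3
  A: 0 + 1(117.7) = 117.7
  B: 0 + 1(117.7) = 117.7
Total out = 154.7 + 194.3 + 117.7 + 117.7 = 584.3 mol.

584 mol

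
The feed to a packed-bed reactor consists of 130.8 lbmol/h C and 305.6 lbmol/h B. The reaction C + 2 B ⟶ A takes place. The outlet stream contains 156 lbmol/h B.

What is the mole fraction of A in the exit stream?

For B: n = n₀ − 2ξ → 156 = 305.6 − 2ξ, giving ξ = 74.8 lbmol/h.
Outlet amounts (n = n₀ + ν ξ):
  C: 130.8 − 1(74.8) = 56
  B: 305.6 − 2(74.8) = 156
  A: 0 + 1(74.8) = 74.8
Total out = 286.8 lbmol/h; y_A = 74.8 / 286.8 = 0.2608.

0.261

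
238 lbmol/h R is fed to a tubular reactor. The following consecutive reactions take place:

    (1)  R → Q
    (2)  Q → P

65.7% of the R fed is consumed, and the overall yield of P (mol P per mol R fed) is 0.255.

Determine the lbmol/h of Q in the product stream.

Conversion of R: R consumed = 1ξ₁ = 0.657 × 238 → ξ₁ = 156.4 lbmol/h.
Yield of P: 1ξ₂ / 238 = 0.255 → ξ₂ = 60.69 lbmol/h.
Outlet amounts (n = n₀ + Σ ν·ξ):
  R: 238 − 1(156.4) = 81.63
  Q: 0 + 1(156.4) − 1(60.69) = 95.68
  P: 0 + 1(60.69) = 60.69

95.7 lbmol/h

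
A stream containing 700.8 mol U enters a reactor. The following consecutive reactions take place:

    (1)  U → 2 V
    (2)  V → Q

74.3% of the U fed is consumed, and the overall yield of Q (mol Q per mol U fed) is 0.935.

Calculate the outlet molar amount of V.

386 mol

Conversion of U: U consumed = 1ξ₁ = 0.743 × 700.8 → ξ₁ = 520.7 mol.
Yield of Q: 1ξ₂ / 700.8 = 0.935 → ξ₂ = 655.2 mol.
Outlet amounts (n = n₀ + Σ ν·ξ):
  U: 700.8 − 1(520.7) = 180.1
  V: 0 + 2(520.7) − 1(655.2) = 386.1
  Q: 0 + 1(655.2) = 655.2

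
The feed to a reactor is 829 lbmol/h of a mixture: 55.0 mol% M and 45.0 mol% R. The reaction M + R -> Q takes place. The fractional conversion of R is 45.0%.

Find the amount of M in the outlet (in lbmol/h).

R reacted = 0.45 × 373.1 = 167.9 lbmol/h; ν_R = −1, so ξ = 167.9/1 = 167.9 lbmol/h.
Outlet amounts (n = n₀ + ν ξ):
  M: 455.9 − 1(167.9) = 288.1
  R: 373.1 − 1(167.9) = 205.2
  Q: 0 + 1(167.9) = 167.9

288 lbmol/h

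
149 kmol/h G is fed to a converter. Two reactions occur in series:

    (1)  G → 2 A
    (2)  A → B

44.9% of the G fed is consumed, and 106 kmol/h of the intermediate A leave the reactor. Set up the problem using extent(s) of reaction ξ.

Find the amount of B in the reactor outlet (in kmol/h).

Conversion of G: G consumed = 1ξ₁ = 0.449 × 149 → ξ₁ = 66.9 kmol/h.
A balance: n_A = 0 + 2ξ₁ − 1ξ₂ = 106 → ξ₂ = (2·66.9 − 106)/1 = 27.8 kmol/h.
Outlet amounts (n = n₀ + Σ ν·ξ):
  G: 149 − 1(66.9) = 82.1
  A: 0 + 2(66.9) − 1(27.8) = 106
  B: 0 + 1(27.8) = 27.8

27.8 kmol/h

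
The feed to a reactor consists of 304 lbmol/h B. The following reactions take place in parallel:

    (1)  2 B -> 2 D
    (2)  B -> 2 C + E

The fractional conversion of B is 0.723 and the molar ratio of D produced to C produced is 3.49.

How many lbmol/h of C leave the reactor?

55.1 lbmol/h

Conversion of B: B consumed = 0.723 × 304 = 219.8 lbmol/h = 2ξ₁ + 1ξ₂.
Selectivity: 2ξ₁ / (2ξ₂) = 3.49 → ξ₁ = 3.49 ξ₂.
Substitute: (2·3.49 + 1) ξ₂ = 219.8 → ξ₂ = 27.54 lbmol/h, ξ₁ = 96.12 lbmol/h.
Outlet amounts (n = n₀ + Σ ν·ξ):
  B: 304 − 2(96.12) − 1(27.54) = 84.21
  D: 0 + 2(96.12) = 192.2
  C: 0 + 2(27.54) = 55.09
  E: 0 + 1(27.54) = 27.54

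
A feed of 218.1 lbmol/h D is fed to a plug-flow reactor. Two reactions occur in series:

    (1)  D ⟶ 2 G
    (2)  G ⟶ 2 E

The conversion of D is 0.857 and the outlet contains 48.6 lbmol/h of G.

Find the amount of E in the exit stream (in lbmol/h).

650 lbmol/h

Conversion of D: D consumed = 1ξ₁ = 0.857 × 218.1 → ξ₁ = 186.9 lbmol/h.
G balance: n_G = 0 + 2ξ₁ − 1ξ₂ = 48.6 → ξ₂ = (2·186.9 − 48.6)/1 = 325.2 lbmol/h.
Outlet amounts (n = n₀ + Σ ν·ξ):
  D: 218.1 − 1(186.9) = 31.19
  G: 0 + 2(186.9) − 1(325.2) = 48.6
  E: 0 + 2(325.2) = 650.4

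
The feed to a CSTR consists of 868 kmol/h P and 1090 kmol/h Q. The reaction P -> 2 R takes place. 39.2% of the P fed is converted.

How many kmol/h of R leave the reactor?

681 kmol/h

P reacted = 0.392 × 868 = 340.3 kmol/h; ν_P = −1, so ξ = 340.3/1 = 340.3 kmol/h.
Outlet amounts (n = n₀ + ν ξ):
  P: 868 − 1(340.3) = 527.7
  R: 0 + 2(340.3) = 680.5
  Q: 1090 (inert)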